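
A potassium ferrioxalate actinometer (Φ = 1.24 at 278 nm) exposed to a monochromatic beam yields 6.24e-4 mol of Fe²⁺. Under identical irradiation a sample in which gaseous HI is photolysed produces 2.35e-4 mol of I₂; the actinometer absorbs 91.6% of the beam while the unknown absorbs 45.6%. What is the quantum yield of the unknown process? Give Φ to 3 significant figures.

Photons absorbed by the actinometer: 6.24e-4 / 1.24 = 5.032e-4 mol.
Incident flux: 5.032e-4 / 0.916 = 5.493e-4 einstein.
Absorbed by unknown: 0.456 × 5.493e-4 = 2.505e-4 mol.
Φ(unknown) = 2.35e-4 / 2.505e-4 = 0.938.

Φ = 0.938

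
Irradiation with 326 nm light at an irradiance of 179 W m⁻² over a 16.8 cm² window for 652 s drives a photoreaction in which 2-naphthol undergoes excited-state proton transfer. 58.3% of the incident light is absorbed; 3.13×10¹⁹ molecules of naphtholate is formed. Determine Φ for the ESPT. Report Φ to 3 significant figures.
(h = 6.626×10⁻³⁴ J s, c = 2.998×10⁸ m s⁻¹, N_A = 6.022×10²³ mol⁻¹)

Product: 3.13×10¹⁹ / 6.022×10²³ = 5.198×10⁻⁵ mol.
Photon energy at 326 nm: hc/λ = (6.626×10⁻³⁴)(2.998×10⁸)/(326×10⁻⁹) = 6.093×10⁻¹⁹ J.
Energy delivered: (179 W m⁻²)(16.8×10⁻⁴ m²)(652 s) = 196.1 J.
Photons incident: 196.1 / 6.093×10⁻¹⁹ = 3.218×10²⁰, i.e. 3.218×10²⁰/6.022×10²³ = 5.344×10⁻⁴ mol.
Photons absorbed: 0.583 × 5.344×10⁻⁴ = 3.116×10⁻⁴ mol.
Φ = 5.198×10⁻⁵ mol / 3.116×10⁻⁴ mol photons = 0.167.

Φ = 0.167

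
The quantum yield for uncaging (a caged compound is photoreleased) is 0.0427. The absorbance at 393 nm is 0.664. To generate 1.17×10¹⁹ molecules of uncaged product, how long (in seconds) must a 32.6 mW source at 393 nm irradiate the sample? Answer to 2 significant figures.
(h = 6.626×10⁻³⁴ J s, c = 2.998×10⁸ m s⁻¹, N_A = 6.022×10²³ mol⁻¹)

Product: 1.17×10¹⁹ / 6.022×10²³ = 1.943×10⁻⁵ mol.
Photons that must be absorbed: 1.943×10⁻⁵ / 0.0427 = 4.550×10⁻⁴ mol.
Fraction absorbed: 1 − 10^(−0.664) = 0.7832.
Incident photons needed: 4.550×10⁻⁴ / 0.7832 = 5.809×10⁻⁴ mol.
Photon energy: hc/λ = 5.055×10⁻¹⁹ J; per mole, 3.044×10⁵ J mol⁻¹.
Energy required: 5.809×10⁻⁴ × 3.044×10⁵ = 176.8 J.
Time: 176.8 J / 0.0326 W = 5400 s.

t ≈ 5400 s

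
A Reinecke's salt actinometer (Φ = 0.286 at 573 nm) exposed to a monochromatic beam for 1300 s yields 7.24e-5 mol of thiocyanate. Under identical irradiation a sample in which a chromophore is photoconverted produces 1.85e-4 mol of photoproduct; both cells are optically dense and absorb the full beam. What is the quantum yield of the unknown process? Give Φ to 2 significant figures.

Photons absorbed by the actinometer: 7.24e-5 / 0.286 = 2.531e-4 mol.
Φ(unknown) = 1.85e-4 / 2.531e-4 = 0.73.

Φ = 0.73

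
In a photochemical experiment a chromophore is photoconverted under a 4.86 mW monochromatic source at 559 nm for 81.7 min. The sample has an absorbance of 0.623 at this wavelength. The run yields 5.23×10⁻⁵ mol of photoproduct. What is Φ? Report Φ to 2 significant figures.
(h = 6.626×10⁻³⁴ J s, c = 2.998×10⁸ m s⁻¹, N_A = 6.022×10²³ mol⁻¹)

Photon energy at 559 nm: hc/λ = (6.626×10⁻³⁴)(2.998×10⁸)/(559×10⁻⁹) = 3.554×10⁻¹⁹ J.
Energy delivered: (4.86 mW)(4902 s) = 23.82 J.
Photons incident: 23.82 / 3.554×10⁻¹⁹ = 6.702×10¹⁹, i.e. 6.702×10¹⁹/6.022×10²³ = 1.113×10⁻⁴ mol.
Fraction absorbed: 1 − 10^(−0.623) = 0.7618.
Photons absorbed: 0.7618 × 1.113×10⁻⁴ = 8.479×10⁻⁵ mol.
Φ = 5.23×10⁻⁵ mol / 8.479×10⁻⁵ mol photons = 0.62.

Φ = 0.62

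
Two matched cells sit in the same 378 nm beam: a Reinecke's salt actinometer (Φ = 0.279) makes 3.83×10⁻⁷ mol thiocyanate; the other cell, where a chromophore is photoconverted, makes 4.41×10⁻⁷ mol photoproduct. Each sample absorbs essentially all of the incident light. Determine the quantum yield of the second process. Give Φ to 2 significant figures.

Φ = 0.32

Photons absorbed by the actinometer: 3.83×10⁻⁷ / 0.279 = 1.373×10⁻⁶ mol.
Φ(unknown) = 4.41×10⁻⁷ / 1.373×10⁻⁶ = 0.32.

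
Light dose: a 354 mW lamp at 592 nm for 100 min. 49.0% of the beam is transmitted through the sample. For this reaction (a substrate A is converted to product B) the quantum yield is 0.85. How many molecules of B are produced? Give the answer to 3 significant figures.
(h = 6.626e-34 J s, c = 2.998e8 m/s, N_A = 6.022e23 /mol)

2.74e21 molecules

Photon energy at 592 nm: hc/λ = (6.626e-34)(2.998e8)/(592e-9) = 3.356e-19 J.
Energy delivered: (354 mW)(6000 s) = 2124 J.
Photons incident: 2124 / 3.356e-19 = 6.329e21, i.e. 6.329e21/6.022e23 = 0.01051 mol.
Fraction absorbed: 1 − 49.0/100 = 0.5100.
Photons absorbed: 0.5100 × 0.01051 = 0.005360 mol.
Product: Φ × n_abs = 0.85 × 0.005360 = 0.004556 mol.
As a count: 0.004556 × 6.022e23 = 2.74e21.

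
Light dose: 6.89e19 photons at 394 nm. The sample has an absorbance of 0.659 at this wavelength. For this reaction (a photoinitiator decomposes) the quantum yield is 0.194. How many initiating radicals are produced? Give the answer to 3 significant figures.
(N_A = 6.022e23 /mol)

1.04e19 initiating radicals

Moles of photons: 6.89e19 / 6.022e23 = 1.144e-4 mol.
Fraction absorbed: 1 − 10^(−0.659) = 0.7807.
Photons absorbed: 0.7807 × 1.144e-4 = 8.931e-5 mol.
Product: Φ × n_abs = 0.194 × 8.931e-5 = 1.733e-5 mol.
As a count: 1.733e-5 × 6.022e23 = 1.04e19.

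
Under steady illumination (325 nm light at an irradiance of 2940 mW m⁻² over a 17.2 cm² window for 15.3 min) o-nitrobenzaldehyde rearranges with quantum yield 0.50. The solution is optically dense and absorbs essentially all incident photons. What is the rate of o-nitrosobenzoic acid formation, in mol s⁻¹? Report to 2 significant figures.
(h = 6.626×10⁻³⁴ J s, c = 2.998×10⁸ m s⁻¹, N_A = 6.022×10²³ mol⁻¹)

Photon energy at 325 nm: hc/λ = (6.626×10⁻³⁴)(2.998×10⁸)/(325×10⁻⁹) = 6.112×10⁻¹⁹ J.
Energy delivered: (2940 mW m⁻²)(17.2×10⁻⁴ m²)(918 s) = 4.642 J.
Photons incident: 4.642 / 6.112×10⁻¹⁹ = 7.595×10¹⁸, i.e. 7.595×10¹⁸/6.022×10²³ = 1.261×10⁻⁵ mol.
Product formed: 0.50 × 1.261×10⁻⁵ = 6.305×10⁻⁶ mol.
Rate: 6.305×10⁻⁶ / 918 s = 6.9×10⁻⁹ mol s⁻¹.

6.9×10⁻⁹ mol s⁻¹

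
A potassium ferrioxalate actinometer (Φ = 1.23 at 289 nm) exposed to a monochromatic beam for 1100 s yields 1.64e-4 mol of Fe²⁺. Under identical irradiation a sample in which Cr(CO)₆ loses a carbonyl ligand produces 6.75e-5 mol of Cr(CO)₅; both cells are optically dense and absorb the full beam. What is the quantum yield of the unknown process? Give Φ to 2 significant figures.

Φ = 0.51

Photons absorbed by the actinometer: 1.64e-4 / 1.23 = 1.333e-4 mol.
Φ(unknown) = 6.75e-5 / 1.333e-4 = 0.51.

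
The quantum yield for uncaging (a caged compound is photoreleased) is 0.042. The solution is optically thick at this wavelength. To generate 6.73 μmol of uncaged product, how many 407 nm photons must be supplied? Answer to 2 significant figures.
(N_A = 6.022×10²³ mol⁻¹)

Product: 6.73 μmol = 6.73×10⁻⁶ mol.
Photons that must be absorbed: 6.73×10⁻⁶ / 0.042 = 1.602×10⁻⁴ mol.
Photon count: 1.602×10⁻⁴ × 6.022×10²³ = 9.6×10¹⁹.

9.6×10¹⁹ photons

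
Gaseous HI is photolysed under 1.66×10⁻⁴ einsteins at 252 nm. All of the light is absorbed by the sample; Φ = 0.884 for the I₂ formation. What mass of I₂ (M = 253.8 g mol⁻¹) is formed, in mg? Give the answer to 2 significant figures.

37 mg

Product: Φ × n_abs = 0.884 × 1.66×10⁻⁴ = 1.467×10⁻⁴ mol.
Mass: 1.467×10⁻⁴ × 253.8 = 0.03723 g = 37 mg.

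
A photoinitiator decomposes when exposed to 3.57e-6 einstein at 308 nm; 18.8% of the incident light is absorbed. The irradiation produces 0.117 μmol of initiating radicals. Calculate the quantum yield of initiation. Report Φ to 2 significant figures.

Product: 0.117 μmol = 1.17e-7 mol.
Photons absorbed: 0.188 × 3.57e-6 = 6.712e-7 mol.
Φ = 1.17e-7 mol / 6.712e-7 mol photons = 0.17.

Φ = 0.17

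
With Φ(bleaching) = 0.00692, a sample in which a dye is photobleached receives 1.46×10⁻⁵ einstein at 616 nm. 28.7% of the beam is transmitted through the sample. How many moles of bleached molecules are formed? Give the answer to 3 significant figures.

7.20×10⁻⁸ mol

Fraction absorbed: 1 − 28.7/100 = 0.7130.
Photons absorbed: 0.7130 × 1.46×10⁻⁵ = 1.041×10⁻⁵ mol.
Product: Φ × n_abs = 0.00692 × 1.041×10⁻⁵ = 7.204×10⁻⁸ mol.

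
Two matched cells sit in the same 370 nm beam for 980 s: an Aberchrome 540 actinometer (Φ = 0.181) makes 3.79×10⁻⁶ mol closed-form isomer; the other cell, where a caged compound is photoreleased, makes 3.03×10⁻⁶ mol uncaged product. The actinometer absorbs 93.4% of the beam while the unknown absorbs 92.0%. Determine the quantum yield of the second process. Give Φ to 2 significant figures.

Photons absorbed by the actinometer: 3.79×10⁻⁶ / 0.181 = 2.094×10⁻⁵ mol.
Incident flux: 2.094×10⁻⁵ / 0.934 = 2.242×10⁻⁵ einstein.
Absorbed by unknown: 0.920 × 2.242×10⁻⁵ = 2.063×10⁻⁵ mol.
Φ(unknown) = 3.03×10⁻⁶ / 2.063×10⁻⁵ = 0.15.

Φ = 0.15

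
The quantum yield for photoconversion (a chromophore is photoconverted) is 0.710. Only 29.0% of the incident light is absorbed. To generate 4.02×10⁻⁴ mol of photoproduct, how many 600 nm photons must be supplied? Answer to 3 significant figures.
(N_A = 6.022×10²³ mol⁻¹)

Photons that must be absorbed: 4.02×10⁻⁴ / 0.710 = 5.662×10⁻⁴ mol.
Incident photons needed: 5.662×10⁻⁴ / 0.290 = 0.001952 mol.
Photon count: 0.001952 × 6.022×10²³ = 1.18×10²¹.

1.18×10²¹ photons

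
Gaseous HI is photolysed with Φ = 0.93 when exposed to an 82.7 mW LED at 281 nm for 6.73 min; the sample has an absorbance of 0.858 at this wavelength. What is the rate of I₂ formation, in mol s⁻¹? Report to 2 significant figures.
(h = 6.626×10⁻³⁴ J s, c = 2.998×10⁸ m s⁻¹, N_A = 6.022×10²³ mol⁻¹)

1.6×10⁻⁷ mol s⁻¹

Photon energy at 281 nm: hc/λ = (6.626×10⁻³⁴)(2.998×10⁸)/(281×10⁻⁹) = 7.069×10⁻¹⁹ J.
Energy delivered: (82.7 mW)(403.8 s) = 33.39 J.
Photons incident: 33.39 / 7.069×10⁻¹⁹ = 4.723×10¹⁹, i.e. 4.723×10¹⁹/6.022×10²³ = 7.843×10⁻⁵ mol.
Fraction absorbed: 1 − 10^(−0.858) = 0.8613.
Photons absorbed: 0.8613 × 7.843×10⁻⁵ = 6.755×10⁻⁵ mol.
Product formed: 0.93 × 6.755×10⁻⁵ = 6.282×10⁻⁵ mol.
Rate: 6.282×10⁻⁵ / 403.8 s = 1.6×10⁻⁷ mol s⁻¹.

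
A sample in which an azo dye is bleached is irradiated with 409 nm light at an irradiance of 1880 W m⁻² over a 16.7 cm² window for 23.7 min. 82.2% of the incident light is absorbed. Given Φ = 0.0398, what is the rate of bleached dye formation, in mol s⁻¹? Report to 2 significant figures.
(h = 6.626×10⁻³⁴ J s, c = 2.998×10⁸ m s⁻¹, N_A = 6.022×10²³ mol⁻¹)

Photon energy at 409 nm: hc/λ = (6.626×10⁻³⁴)(2.998×10⁸)/(409×10⁻⁹) = 4.857×10⁻¹⁹ J.
Energy delivered: (1880 W m⁻²)(16.7×10⁻⁴ m²)(1422 s) = 4465 J.
Photons incident: 4465 / 4.857×10⁻¹⁹ = 9.193×10²¹, i.e. 9.193×10²¹/6.022×10²³ = 0.01527 mol.
Photons absorbed: 0.822 × 0.01527 = 0.01255 mol.
Product formed: 0.0398 × 0.01255 = 4.995×10⁻⁴ mol.
Rate: 4.995×10⁻⁴ / 1422 s = 3.5×10⁻⁷ mol s⁻¹.

3.5×10⁻⁷ mol s⁻¹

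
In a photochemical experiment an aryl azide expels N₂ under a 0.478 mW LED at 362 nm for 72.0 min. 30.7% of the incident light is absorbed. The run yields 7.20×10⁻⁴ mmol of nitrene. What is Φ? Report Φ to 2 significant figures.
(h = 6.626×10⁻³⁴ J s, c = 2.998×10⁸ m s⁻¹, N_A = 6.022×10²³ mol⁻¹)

Φ = 0.38

Product: 7.20×10⁻⁴ mmol = 7.20×10⁻⁷ mol.
Photon energy at 362 nm: hc/λ = (6.626×10⁻³⁴)(2.998×10⁸)/(362×10⁻⁹) = 5.487×10⁻¹⁹ J.
Energy delivered: (0.478 mW)(4320 s) = 2.065 J.
Photons incident: 2.065 / 5.487×10⁻¹⁹ = 3.763×10¹⁸, i.e. 3.763×10¹⁸/6.022×10²³ = 6.249×10⁻⁶ mol.
Photons absorbed: 0.307 × 6.249×10⁻⁶ = 1.918×10⁻⁶ mol.
Φ = 7.20×10⁻⁷ mol / 1.918×10⁻⁶ mol photons = 0.38.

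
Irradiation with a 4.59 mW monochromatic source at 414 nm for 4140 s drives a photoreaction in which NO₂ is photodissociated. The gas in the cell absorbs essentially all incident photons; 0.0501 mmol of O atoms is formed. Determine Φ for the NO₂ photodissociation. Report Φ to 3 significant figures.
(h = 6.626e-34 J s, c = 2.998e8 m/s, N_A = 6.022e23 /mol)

Φ = 0.762

Product: 0.0501 mmol = 5.01e-5 mol.
Photon energy at 414 nm: hc/λ = (6.626e-34)(2.998e8)/(414e-9) = 4.798e-19 J.
Energy delivered: (4.59 mW)(4140 s) = 19.00 J.
Photons incident: 19.00 / 4.798e-19 = 3.960e19, i.e. 3.960e19/6.022e23 = 6.576e-5 mol.
Φ = 5.01e-5 mol / 6.576e-5 mol photons = 0.762.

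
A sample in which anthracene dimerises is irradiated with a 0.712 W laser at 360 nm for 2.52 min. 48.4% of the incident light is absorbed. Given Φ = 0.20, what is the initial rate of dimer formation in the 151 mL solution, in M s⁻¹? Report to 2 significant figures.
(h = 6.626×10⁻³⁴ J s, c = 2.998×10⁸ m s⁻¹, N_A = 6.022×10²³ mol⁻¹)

1.4×10⁻⁶ M s⁻¹

Photon energy at 360 nm: hc/λ = (6.626×10⁻³⁴)(2.998×10⁸)/(360×10⁻⁹) = 5.518×10⁻¹⁹ J.
Energy delivered: (0.712 W)(151.2 s) = 107.7 J.
Photons incident: 107.7 / 5.518×10⁻¹⁹ = 1.952×10²⁰, i.e. 1.952×10²⁰/6.022×10²³ = 3.241×10⁻⁴ mol.
Photons absorbed: 0.484 × 3.241×10⁻⁴ = 1.569×10⁻⁴ mol.
Product formed: 0.20 × 1.569×10⁻⁴ = 3.138×10⁻⁵ mol.
Rate: 3.138×10⁻⁵ mol / (151.2 s × 0.151 L) = 1.4×10⁻⁶ M s⁻¹.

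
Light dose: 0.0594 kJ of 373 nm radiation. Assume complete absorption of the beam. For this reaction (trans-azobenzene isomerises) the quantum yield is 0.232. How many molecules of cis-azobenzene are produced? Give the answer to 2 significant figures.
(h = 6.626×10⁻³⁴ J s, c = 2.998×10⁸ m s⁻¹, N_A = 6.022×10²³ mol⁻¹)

Photon energy at 373 nm: hc/λ = (6.626×10⁻³⁴)(2.998×10⁸)/(373×10⁻⁹) = 5.326×10⁻¹⁹ J.
Incident energy: 0.0594 kJ = 59.4 J.
Photons incident: 59.4 / 5.326×10⁻¹⁹ = 1.115×10²⁰, i.e. 1.115×10²⁰/6.022×10²³ = 1.852×10⁻⁴ mol.
Product: Φ × n_abs = 0.232 × 1.852×10⁻⁴ = 4.297×10⁻⁵ mol.
As a count: 4.297×10⁻⁵ × 6.022×10²³ = 2.6×10¹⁹.

2.6×10¹⁹ molecules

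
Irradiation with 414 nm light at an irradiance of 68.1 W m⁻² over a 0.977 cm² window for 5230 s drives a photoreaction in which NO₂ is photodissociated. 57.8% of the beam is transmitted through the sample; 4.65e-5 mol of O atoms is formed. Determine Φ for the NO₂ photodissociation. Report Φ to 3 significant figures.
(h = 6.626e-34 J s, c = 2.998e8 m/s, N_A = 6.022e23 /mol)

Photon energy at 414 nm: hc/λ = (6.626e-34)(2.998e8)/(414e-9) = 4.798e-19 J.
Energy delivered: (68.1 W m⁻²)(0.977e-4 m²)(5230 s) = 34.80 J.
Photons incident: 34.80 / 4.798e-19 = 7.253e19, i.e. 7.253e19/6.022e23 = 1.204e-4 mol.
Fraction absorbed: 1 − 57.8/100 = 0.4220.
Photons absorbed: 0.4220 × 1.204e-4 = 5.081e-5 mol.
Φ = 4.65e-5 mol / 5.081e-5 mol photons = 0.915.

Φ = 0.915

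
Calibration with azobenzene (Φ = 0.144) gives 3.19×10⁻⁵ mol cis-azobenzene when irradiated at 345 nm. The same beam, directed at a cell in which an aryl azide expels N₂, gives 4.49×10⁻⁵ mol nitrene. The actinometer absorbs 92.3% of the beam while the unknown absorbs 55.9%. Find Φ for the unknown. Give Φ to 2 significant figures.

Φ = 0.33

Photons absorbed by the actinometer: 3.19×10⁻⁵ / 0.144 = 2.215×10⁻⁴ mol.
Incident flux: 2.215×10⁻⁴ / 0.923 = 2.400×10⁻⁴ einstein.
Absorbed by unknown: 0.559 × 2.400×10⁻⁴ = 1.342×10⁻⁴ mol.
Φ(unknown) = 4.49×10⁻⁵ / 1.342×10⁻⁴ = 0.33.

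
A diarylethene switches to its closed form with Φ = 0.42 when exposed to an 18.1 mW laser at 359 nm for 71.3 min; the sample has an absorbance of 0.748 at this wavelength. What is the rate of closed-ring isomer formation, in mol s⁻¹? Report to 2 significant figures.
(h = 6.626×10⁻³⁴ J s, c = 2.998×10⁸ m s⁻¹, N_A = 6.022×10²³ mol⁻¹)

Photon energy at 359 nm: hc/λ = (6.626×10⁻³⁴)(2.998×10⁸)/(359×10⁻⁹) = 5.533×10⁻¹⁹ J.
Energy delivered: (18.1 mW)(4278 s) = 77.43 J.
Photons incident: 77.43 / 5.533×10⁻¹⁹ = 1.399×10²⁰, i.e. 1.399×10²⁰/6.022×10²³ = 2.323×10⁻⁴ mol.
Fraction absorbed: 1 − 10^(−0.748) = 0.8214.
Photons absorbed: 0.8214 × 2.323×10⁻⁴ = 1.908×10⁻⁴ mol.
Product formed: 0.42 × 1.908×10⁻⁴ = 8.014×10⁻⁵ mol.
Rate: 8.014×10⁻⁵ / 4278 s = 1.9×10⁻⁸ mol s⁻¹.

1.9×10⁻⁸ mol s⁻¹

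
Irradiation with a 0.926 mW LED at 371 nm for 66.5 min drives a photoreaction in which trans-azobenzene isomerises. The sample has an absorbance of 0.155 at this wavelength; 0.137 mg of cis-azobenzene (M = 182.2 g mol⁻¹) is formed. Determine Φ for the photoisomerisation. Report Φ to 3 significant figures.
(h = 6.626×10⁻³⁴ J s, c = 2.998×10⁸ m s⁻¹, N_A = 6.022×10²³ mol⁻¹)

Product: 0.137 mg / 182.2 g mol⁻¹ = 7.519×10⁻⁷ mol.
Photon energy at 371 nm: hc/λ = (6.626×10⁻³⁴)(2.998×10⁸)/(371×10⁻⁹) = 5.354×10⁻¹⁹ J.
Energy delivered: (0.926 mW)(3990 s) = 3.695 J.
Photons incident: 3.695 / 5.354×10⁻¹⁹ = 6.901×10¹⁸, i.e. 6.901×10¹⁸/6.022×10²³ = 1.146×10⁻⁵ mol.
Fraction absorbed: 1 − 10^(−0.155) = 0.3002.
Photons absorbed: 0.3002 × 1.146×10⁻⁵ = 3.440×10⁻⁶ mol.
Φ = 7.519×10⁻⁷ mol / 3.440×10⁻⁶ mol photons = 0.219.

Φ = 0.219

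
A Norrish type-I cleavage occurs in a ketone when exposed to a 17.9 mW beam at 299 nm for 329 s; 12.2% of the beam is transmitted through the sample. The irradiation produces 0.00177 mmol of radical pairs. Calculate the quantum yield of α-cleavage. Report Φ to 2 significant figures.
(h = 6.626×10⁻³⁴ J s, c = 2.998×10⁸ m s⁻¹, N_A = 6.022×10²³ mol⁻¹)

Product: 0.00177 mmol = 1.77×10⁻⁶ mol.
Photon energy at 299 nm: hc/λ = (6.626×10⁻³⁴)(2.998×10⁸)/(299×10⁻⁹) = 6.644×10⁻¹⁹ J.
Energy delivered: (17.9 mW)(329 s) = 5.889 J.
Photons incident: 5.889 / 6.644×10⁻¹⁹ = 8.864×10¹⁸, i.e. 8.864×10¹⁸/6.022×10²³ = 1.472×10⁻⁵ mol.
Fraction absorbed: 1 − 12.2/100 = 0.8780.
Photons absorbed: 0.8780 × 1.472×10⁻⁵ = 1.292×10⁻⁵ mol.
Φ = 1.77×10⁻⁶ mol / 1.292×10⁻⁵ mol photons = 0.14.

Φ = 0.14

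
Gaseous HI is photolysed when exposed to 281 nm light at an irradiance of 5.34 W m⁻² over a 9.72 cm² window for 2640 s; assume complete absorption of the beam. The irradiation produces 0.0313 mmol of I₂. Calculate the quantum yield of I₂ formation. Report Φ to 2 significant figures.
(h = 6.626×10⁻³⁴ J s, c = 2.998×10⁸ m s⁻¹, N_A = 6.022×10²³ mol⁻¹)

Product: 0.0313 mmol = 3.13×10⁻⁵ mol.
Photon energy at 281 nm: hc/λ = (6.626×10⁻³⁴)(2.998×10⁸)/(281×10⁻⁹) = 7.069×10⁻¹⁹ J.
Energy delivered: (5.34 W m⁻²)(9.72×10⁻⁴ m²)(2640 s) = 13.70 J.
Photons incident: 13.70 / 7.069×10⁻¹⁹ = 1.938×10¹⁹, i.e. 1.938×10¹⁹/6.022×10²³ = 3.218×10⁻⁵ mol.
Φ = 3.13×10⁻⁵ mol / 3.218×10⁻⁵ mol photons = 0.97.

Φ = 0.97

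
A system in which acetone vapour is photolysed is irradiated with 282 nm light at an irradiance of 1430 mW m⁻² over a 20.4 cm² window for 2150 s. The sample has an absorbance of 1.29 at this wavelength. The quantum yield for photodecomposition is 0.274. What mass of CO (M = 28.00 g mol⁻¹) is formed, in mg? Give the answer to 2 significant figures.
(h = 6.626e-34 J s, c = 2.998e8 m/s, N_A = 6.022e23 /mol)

0.11 mg

Photon energy at 282 nm: hc/λ = (6.626e-34)(2.998e8)/(282e-9) = 7.044e-19 J.
Energy delivered: (1430 mW m⁻²)(20.4e-4 m²)(2150 s) = 6.272 J.
Photons incident: 6.272 / 7.044e-19 = 8.904e18, i.e. 8.904e18/6.022e23 = 1.479e-5 mol.
Fraction absorbed: 1 − 10^(−1.29) = 0.9487.
Photons absorbed: 0.9487 × 1.479e-5 = 1.403e-5 mol.
Product: Φ × n_abs = 0.274 × 1.403e-5 = 3.844e-6 mol.
Mass: 3.844e-6 × 28.00 = 1.076e-4 g = 0.11 mg.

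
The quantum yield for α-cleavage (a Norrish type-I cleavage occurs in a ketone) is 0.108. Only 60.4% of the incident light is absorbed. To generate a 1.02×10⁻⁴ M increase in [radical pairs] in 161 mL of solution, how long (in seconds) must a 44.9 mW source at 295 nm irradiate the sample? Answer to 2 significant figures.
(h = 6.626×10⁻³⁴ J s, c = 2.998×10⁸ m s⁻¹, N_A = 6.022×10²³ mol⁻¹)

Product: (1.02×10⁻⁴ M)(0.161 L) = 1.642×10⁻⁵ mol.
Photons that must be absorbed: 1.642×10⁻⁵ / 0.108 = 1.520×10⁻⁴ mol.
Incident photons needed: 1.520×10⁻⁴ / 0.604 = 2.517×10⁻⁴ mol.
Photon energy: hc/λ = 6.734×10⁻¹⁹ J; per mole, 4.055×10⁵ J mol⁻¹.
Energy required: 2.517×10⁻⁴ × 4.055×10⁵ = 102.1 J.
Time: 102.1 J / 0.0449 W = 2300 s.

t ≈ 2300 s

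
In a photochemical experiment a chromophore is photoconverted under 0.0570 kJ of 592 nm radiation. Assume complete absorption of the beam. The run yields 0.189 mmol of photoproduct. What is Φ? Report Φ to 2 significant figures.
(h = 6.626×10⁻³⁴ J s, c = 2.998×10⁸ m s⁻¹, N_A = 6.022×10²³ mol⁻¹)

Product: 0.189 mmol = 1.89×10⁻⁴ mol.
Photon energy at 592 nm: hc/λ = (6.626×10⁻³⁴)(2.998×10⁸)/(592×10⁻⁹) = 3.356×10⁻¹⁹ J.
Incident energy: 0.0570 kJ = 57.0 J.
Photons incident: 57.0 / 3.356×10⁻¹⁹ = 1.698×10²⁰, i.e. 1.698×10²⁰/6.022×10²³ = 2.820×10⁻⁴ mol.
Φ = 1.89×10⁻⁴ mol / 2.820×10⁻⁴ mol photons = 0.67.

Φ = 0.67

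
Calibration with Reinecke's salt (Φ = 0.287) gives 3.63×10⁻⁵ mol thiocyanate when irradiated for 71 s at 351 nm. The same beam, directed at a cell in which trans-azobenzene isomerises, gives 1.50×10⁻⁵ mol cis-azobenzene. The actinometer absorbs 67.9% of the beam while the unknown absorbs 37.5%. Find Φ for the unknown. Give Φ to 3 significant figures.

Φ = 0.215

Photons absorbed by the actinometer: 3.63×10⁻⁵ / 0.287 = 1.265×10⁻⁴ mol.
Incident flux: 1.265×10⁻⁴ / 0.679 = 1.863×10⁻⁴ einstein.
Absorbed by unknown: 0.375 × 1.863×10⁻⁴ = 6.986×10⁻⁵ mol.
Φ(unknown) = 1.50×10⁻⁵ / 6.986×10⁻⁵ = 0.215.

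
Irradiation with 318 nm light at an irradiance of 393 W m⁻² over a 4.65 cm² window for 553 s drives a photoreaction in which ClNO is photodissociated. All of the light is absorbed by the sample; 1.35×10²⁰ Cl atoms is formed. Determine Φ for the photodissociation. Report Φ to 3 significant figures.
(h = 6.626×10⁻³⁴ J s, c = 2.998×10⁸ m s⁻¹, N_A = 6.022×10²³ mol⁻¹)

Φ = 0.834

Product: 1.35×10²⁰ / 6.022×10²³ = 2.242×10⁻⁴ mol.
Photon energy at 318 nm: hc/λ = (6.626×10⁻³⁴)(2.998×10⁸)/(318×10⁻⁹) = 6.247×10⁻¹⁹ J.
Energy delivered: (393 W m⁻²)(4.65×10⁻⁴ m²)(553 s) = 101.1 J.
Photons incident: 101.1 / 6.247×10⁻¹⁹ = 1.618×10²⁰, i.e. 1.618×10²⁰/6.022×10²³ = 2.687×10⁻⁴ mol.
Φ = 2.242×10⁻⁴ mol / 2.687×10⁻⁴ mol photons = 0.834.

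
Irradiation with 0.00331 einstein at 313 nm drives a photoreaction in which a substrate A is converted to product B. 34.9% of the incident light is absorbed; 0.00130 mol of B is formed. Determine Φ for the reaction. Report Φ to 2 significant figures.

Photons absorbed: 0.349 × 0.00331 = 0.001155 mol.
Φ = 0.00130 mol / 0.001155 mol photons = 1.1.

Φ = 1.1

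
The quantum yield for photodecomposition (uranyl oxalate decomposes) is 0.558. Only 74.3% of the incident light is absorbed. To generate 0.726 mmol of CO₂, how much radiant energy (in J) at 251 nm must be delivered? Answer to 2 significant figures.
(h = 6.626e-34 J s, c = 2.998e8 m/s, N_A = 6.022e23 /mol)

830 J

Product: 0.726 mmol = 7.26e-4 mol.
Photons that must be absorbed: 7.26e-4 / 0.558 = 0.001301 mol.
Incident photons needed: 0.001301 / 0.743 = 0.001751 mol.
Photon energy: hc/λ = 7.914e-19 J; per mole, 4.766e5 J mol⁻¹.
Energy required: 0.001751 × 4.766e5 = 830 J.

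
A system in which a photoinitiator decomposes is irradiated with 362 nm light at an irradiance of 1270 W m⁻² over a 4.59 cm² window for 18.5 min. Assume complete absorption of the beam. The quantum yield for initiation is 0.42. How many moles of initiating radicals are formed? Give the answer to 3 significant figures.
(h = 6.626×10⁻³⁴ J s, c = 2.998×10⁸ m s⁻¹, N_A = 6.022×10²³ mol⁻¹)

8.22×10⁻⁴ mol

Photon energy at 362 nm: hc/λ = (6.626×10⁻³⁴)(2.998×10⁸)/(362×10⁻⁹) = 5.487×10⁻¹⁹ J.
Energy delivered: (1270 W m⁻²)(4.59×10⁻⁴ m²)(1110 s) = 647.1 J.
Photons incident: 647.1 / 5.487×10⁻¹⁹ = 1.179×10²¹, i.e. 1.179×10²¹/6.022×10²³ = 0.001958 mol.
Product: Φ × n_abs = 0.42 × 0.001958 = 8.224×10⁻⁴ mol.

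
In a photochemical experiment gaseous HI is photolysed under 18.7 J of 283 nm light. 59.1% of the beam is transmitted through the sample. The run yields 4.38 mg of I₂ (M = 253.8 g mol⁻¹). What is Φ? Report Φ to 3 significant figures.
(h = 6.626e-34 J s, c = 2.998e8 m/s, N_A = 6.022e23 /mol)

Φ = 0.954

Product: 4.38 mg / 253.8 g mol⁻¹ = 1.726e-5 mol.
Photon energy at 283 nm: hc/λ = (6.626e-34)(2.998e8)/(283e-9) = 7.019e-19 J.
Photons incident: 18.7 / 7.019e-19 = 2.664e19, i.e. 2.664e19/6.022e23 = 4.424e-5 mol.
Fraction absorbed: 1 − 59.1/100 = 0.4090.
Photons absorbed: 0.4090 × 4.424e-5 = 1.809e-5 mol.
Φ = 1.726e-5 mol / 1.809e-5 mol photons = 0.954.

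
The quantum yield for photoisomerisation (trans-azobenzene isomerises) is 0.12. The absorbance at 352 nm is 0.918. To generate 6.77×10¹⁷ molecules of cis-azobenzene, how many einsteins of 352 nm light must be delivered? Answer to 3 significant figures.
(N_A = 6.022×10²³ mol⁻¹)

Product: 6.77×10¹⁷ / 6.022×10²³ = 1.124×10⁻⁶ mol.
Photons that must be absorbed: 1.124×10⁻⁶ / 0.12 = 9.367×10⁻⁶ mol.
Fraction absorbed: 1 − 10^(−0.918) = 0.8792.
Incident photons needed: 9.367×10⁻⁶ / 0.8792 = 1.065×10⁻⁵ mol.

1.07×10⁻⁵ einstein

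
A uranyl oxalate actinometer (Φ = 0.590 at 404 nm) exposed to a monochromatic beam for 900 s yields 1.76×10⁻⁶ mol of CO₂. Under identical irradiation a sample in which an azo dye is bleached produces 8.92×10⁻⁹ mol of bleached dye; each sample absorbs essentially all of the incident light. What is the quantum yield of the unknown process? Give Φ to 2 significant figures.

Photons absorbed by the actinometer: 1.76×10⁻⁶ / 0.590 = 2.983×10⁻⁶ mol.
Φ(unknown) = 8.92×10⁻⁹ / 2.983×10⁻⁶ = 0.0030.

Φ = 0.0030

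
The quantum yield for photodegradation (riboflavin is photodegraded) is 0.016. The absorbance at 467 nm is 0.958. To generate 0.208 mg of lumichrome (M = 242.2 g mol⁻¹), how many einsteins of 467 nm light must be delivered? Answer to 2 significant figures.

6.0×10⁻⁵ einstein

Product: 0.208 mg / 242.2 g mol⁻¹ = 8.588×10⁻⁷ mol.
Photons that must be absorbed: 8.588×10⁻⁷ / 0.016 = 5.368×10⁻⁵ mol.
Fraction absorbed: 1 − 10^(−0.958) = 0.8898.
Incident photons needed: 5.368×10⁻⁵ / 0.8898 = 6.033×10⁻⁵ mol.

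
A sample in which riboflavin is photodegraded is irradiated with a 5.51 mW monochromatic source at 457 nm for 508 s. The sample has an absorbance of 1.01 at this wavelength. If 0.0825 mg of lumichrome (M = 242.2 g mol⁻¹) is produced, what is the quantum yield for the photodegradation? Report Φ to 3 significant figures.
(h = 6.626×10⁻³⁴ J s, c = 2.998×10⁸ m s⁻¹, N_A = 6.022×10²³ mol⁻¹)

Φ = 0.0353

Product: 0.0825 mg / 242.2 g mol⁻¹ = 3.406×10⁻⁷ mol.
Photon energy at 457 nm: hc/λ = (6.626×10⁻³⁴)(2.998×10⁸)/(457×10⁻⁹) = 4.347×10⁻¹⁹ J.
Energy delivered: (5.51 mW)(508 s) = 2.799 J.
Photons incident: 2.799 / 4.347×10⁻¹⁹ = 6.439×10¹⁸, i.e. 6.439×10¹⁸/6.022×10²³ = 1.069×10⁻⁵ mol.
Fraction absorbed: 1 − 10^(−1.01) = 0.9023.
Photons absorbed: 0.9023 × 1.069×10⁻⁵ = 9.646×10⁻⁶ mol.
Φ = 3.406×10⁻⁷ mol / 9.646×10⁻⁶ mol photons = 0.0353.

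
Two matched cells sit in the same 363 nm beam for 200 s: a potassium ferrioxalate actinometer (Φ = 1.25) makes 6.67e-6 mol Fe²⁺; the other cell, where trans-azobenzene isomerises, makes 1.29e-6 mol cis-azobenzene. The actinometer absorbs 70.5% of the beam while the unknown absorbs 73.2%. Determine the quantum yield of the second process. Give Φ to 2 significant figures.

Φ = 0.23

Photons absorbed by the actinometer: 6.67e-6 / 1.25 = 5.336e-6 mol.
Incident flux: 5.336e-6 / 0.705 = 7.569e-6 einstein.
Absorbed by unknown: 0.732 × 7.569e-6 = 5.541e-6 mol.
Φ(unknown) = 1.29e-6 / 5.541e-6 = 0.23.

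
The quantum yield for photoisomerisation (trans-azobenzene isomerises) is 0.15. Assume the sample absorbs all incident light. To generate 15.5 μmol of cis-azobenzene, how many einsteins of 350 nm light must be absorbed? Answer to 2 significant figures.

Product: 15.5 μmol = 1.55×10⁻⁵ mol.
Photons that must be absorbed: 1.55×10⁻⁵ / 0.15 = 1.033×10⁻⁴ mol.

1.0×10⁻⁴ einstein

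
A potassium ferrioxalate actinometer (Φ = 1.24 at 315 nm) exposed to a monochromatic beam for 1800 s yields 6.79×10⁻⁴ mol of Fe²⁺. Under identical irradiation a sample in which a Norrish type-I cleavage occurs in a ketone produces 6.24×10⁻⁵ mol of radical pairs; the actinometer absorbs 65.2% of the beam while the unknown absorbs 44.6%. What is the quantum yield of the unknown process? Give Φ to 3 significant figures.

Φ = 0.167

Photons absorbed by the actinometer: 6.79×10⁻⁴ / 1.24 = 5.476×10⁻⁴ mol.
Incident flux: 5.476×10⁻⁴ / 0.652 = 8.399×10⁻⁴ einstein.
Absorbed by unknown: 0.446 × 8.399×10⁻⁴ = 3.746×10⁻⁴ mol.
Φ(unknown) = 6.24×10⁻⁵ / 3.746×10⁻⁴ = 0.167.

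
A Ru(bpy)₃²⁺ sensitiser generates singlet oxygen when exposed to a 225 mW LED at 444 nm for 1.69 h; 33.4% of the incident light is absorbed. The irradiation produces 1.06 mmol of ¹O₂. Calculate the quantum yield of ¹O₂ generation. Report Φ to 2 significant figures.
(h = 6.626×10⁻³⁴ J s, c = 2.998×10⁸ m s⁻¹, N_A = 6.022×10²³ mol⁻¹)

Φ = 0.62

Product: 1.06 mmol = 0.00106 mol.
Photon energy at 444 nm: hc/λ = (6.626×10⁻³⁴)(2.998×10⁸)/(444×10⁻⁹) = 4.474×10⁻¹⁹ J.
Energy delivered: (225 mW)(6084 s) = 1369 J.
Photons incident: 1369 / 4.474×10⁻¹⁹ = 3.060×10²¹, i.e. 3.060×10²¹/6.022×10²³ = 0.005081 mol.
Photons absorbed: 0.334 × 0.005081 = 0.001697 mol.
Φ = 0.00106 mol / 0.001697 mol photons = 0.62.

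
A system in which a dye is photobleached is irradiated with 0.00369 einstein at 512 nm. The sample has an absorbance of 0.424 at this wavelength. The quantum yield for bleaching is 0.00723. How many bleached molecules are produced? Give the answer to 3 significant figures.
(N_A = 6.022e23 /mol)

1.00e19 bleached molecules

Fraction absorbed: 1 − 10^(−0.424) = 0.6233.
Photons absorbed: 0.6233 × 0.00369 = 0.002300 mol.
Product: Φ × n_abs = 0.00723 × 0.002300 = 1.663e-5 mol.
As a count: 1.663e-5 × 6.022e23 = 1.00e19.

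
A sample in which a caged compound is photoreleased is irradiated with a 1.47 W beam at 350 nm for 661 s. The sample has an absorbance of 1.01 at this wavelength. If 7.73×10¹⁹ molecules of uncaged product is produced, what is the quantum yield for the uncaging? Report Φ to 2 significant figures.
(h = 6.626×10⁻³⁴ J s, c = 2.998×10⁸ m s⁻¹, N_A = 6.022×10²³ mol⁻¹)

Product: 7.73×10¹⁹ / 6.022×10²³ = 1.284×10⁻⁴ mol.
Photon energy at 350 nm: hc/λ = (6.626×10⁻³⁴)(2.998×10⁸)/(350×10⁻⁹) = 5.676×10⁻¹⁹ J.
Energy delivered: (1.47 W)(661 s) = 971.7 J.
Photons incident: 971.7 / 5.676×10⁻¹⁹ = 1.712×10²¹, i.e. 1.712×10²¹/6.022×10²³ = 0.002843 mol.
Fraction absorbed: 1 − 10^(−1.01) = 0.9023.
Photons absorbed: 0.9023 × 0.002843 = 0.002565 mol.
Φ = 1.284×10⁻⁴ mol / 0.002565 mol photons = 0.050.

Φ = 0.050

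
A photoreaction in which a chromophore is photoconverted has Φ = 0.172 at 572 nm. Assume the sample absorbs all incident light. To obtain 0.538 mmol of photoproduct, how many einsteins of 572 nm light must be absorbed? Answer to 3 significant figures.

0.00313 einstein

Product: 0.538 mmol = 5.38×10⁻⁴ mol.
Photons that must be absorbed: 5.38×10⁻⁴ / 0.172 = 0.003128 mol.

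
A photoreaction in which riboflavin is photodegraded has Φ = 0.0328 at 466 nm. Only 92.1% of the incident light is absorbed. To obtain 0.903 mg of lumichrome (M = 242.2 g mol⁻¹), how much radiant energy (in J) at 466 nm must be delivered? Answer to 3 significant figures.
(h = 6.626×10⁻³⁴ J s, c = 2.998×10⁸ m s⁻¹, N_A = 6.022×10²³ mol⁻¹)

Product: 0.903 mg / 242.2 g mol⁻¹ = 3.728×10⁻⁶ mol.
Photons that must be absorbed: 3.728×10⁻⁶ / 0.0328 = 1.137×10⁻⁴ mol.
Incident photons needed: 1.137×10⁻⁴ / 0.921 = 1.235×10⁻⁴ mol.
Photon energy: hc/λ = 4.263×10⁻¹⁹ J; per mole, 2.567×10⁵ J mol⁻¹.
Energy required: 1.235×10⁻⁴ × 2.567×10⁵ = 31.7 J.

31.7 J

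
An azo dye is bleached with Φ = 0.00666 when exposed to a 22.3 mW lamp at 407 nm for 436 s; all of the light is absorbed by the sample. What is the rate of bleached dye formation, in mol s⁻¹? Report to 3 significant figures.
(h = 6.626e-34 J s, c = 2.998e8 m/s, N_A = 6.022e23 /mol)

Photon energy at 407 nm: hc/λ = (6.626e-34)(2.998e8)/(407e-9) = 4.881e-19 J.
Energy delivered: (22.3 mW)(436 s) = 9.723 J.
Photons incident: 9.723 / 4.881e-19 = 1.992e19, i.e. 1.992e19/6.022e23 = 3.308e-5 mol.
Product formed: 0.00666 × 3.308e-5 = 2.203e-7 mol.
Rate: 2.203e-7 / 436 s = 5.05e-10 mol s⁻¹.

5.05e-10 mol s⁻¹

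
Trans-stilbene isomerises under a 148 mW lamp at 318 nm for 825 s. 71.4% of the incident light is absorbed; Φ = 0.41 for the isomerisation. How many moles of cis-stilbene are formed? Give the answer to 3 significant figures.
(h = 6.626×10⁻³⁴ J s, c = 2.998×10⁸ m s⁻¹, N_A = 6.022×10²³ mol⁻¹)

9.50×10⁻⁵ mol

Photon energy at 318 nm: hc/λ = (6.626×10⁻³⁴)(2.998×10⁸)/(318×10⁻⁹) = 6.247×10⁻¹⁹ J.
Energy delivered: (148 mW)(825 s) = 122.1 J.
Photons incident: 122.1 / 6.247×10⁻¹⁹ = 1.955×10²⁰, i.e. 1.955×10²⁰/6.022×10²³ = 3.246×10⁻⁴ mol.
Photons absorbed: 0.714 × 3.246×10⁻⁴ = 2.318×10⁻⁴ mol.
Product: Φ × n_abs = 0.41 × 2.318×10⁻⁴ = 9.504×10⁻⁵ mol.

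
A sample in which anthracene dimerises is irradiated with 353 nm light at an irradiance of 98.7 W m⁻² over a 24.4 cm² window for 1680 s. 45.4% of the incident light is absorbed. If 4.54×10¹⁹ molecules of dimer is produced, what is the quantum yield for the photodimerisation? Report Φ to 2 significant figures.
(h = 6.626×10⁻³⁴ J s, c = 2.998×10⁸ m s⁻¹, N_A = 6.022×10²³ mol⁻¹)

Φ = 0.14

Product: 4.54×10¹⁹ / 6.022×10²³ = 7.539×10⁻⁵ mol.
Photon energy at 353 nm: hc/λ = (6.626×10⁻³⁴)(2.998×10⁸)/(353×10⁻⁹) = 5.627×10⁻¹⁹ J.
Energy delivered: (98.7 W m⁻²)(24.4×10⁻⁴ m²)(1680 s) = 404.6 J.
Photons incident: 404.6 / 5.627×10⁻¹⁹ = 7.190×10²⁰, i.e. 7.190×10²⁰/6.022×10²³ = 0.001194 mol.
Photons absorbed: 0.454 × 0.001194 = 5.421×10⁻⁴ mol.
Φ = 7.539×10⁻⁵ mol / 5.421×10⁻⁴ mol photons = 0.14.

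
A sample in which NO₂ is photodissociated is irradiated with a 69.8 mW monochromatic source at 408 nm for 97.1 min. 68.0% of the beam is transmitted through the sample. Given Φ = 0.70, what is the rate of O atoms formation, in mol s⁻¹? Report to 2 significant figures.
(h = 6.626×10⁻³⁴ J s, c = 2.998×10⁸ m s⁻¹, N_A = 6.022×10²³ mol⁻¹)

5.3×10⁻⁸ mol s⁻¹

Photon energy at 408 nm: hc/λ = (6.626×10⁻³⁴)(2.998×10⁸)/(408×10⁻⁹) = 4.869×10⁻¹⁹ J.
Energy delivered: (69.8 mW)(5826 s) = 406.7 J.
Photons incident: 406.7 / 4.869×10⁻¹⁹ = 8.353×10²⁰, i.e. 8.353×10²⁰/6.022×10²³ = 0.001387 mol.
Fraction absorbed: 1 − 68.0/100 = 0.3200.
Photons absorbed: 0.3200 × 0.001387 = 4.438×10⁻⁴ mol.
Product formed: 0.70 × 4.438×10⁻⁴ = 3.107×10⁻⁴ mol.
Rate: 3.107×10⁻⁴ / 5826 s = 5.3×10⁻⁸ mol s⁻¹.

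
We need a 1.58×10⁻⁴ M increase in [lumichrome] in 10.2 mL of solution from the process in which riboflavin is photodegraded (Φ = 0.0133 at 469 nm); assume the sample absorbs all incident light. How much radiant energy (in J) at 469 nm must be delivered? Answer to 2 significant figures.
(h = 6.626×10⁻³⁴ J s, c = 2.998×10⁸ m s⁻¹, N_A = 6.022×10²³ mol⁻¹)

31 J

Product: (1.58×10⁻⁴ M)(0.0102 L) = 1.612×10⁻⁶ mol.
Photons that must be absorbed: 1.612×10⁻⁶ / 0.0133 = 1.212×10⁻⁴ mol.
Photon energy: hc/λ = 4.236×10⁻¹⁹ J; per mole, 2.551×10⁵ J mol⁻¹.
Energy required: 1.212×10⁻⁴ × 2.551×10⁵ = 31 J.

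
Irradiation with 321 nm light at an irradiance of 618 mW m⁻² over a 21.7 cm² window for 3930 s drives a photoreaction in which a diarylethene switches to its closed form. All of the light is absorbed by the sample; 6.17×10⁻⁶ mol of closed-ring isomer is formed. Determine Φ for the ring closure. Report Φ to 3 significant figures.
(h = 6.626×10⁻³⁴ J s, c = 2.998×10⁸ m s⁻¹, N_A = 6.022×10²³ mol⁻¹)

Φ = 0.436

Photon energy at 321 nm: hc/λ = (6.626×10⁻³⁴)(2.998×10⁸)/(321×10⁻⁹) = 6.188×10⁻¹⁹ J.
Energy delivered: (618 mW m⁻²)(21.7×10⁻⁴ m²)(3930 s) = 5.270 J.
Photons incident: 5.270 / 6.188×10⁻¹⁹ = 8.516×10¹⁸, i.e. 8.516×10¹⁸/6.022×10²³ = 1.414×10⁻⁵ mol.
Φ = 6.17×10⁻⁶ mol / 1.414×10⁻⁵ mol photons = 0.436.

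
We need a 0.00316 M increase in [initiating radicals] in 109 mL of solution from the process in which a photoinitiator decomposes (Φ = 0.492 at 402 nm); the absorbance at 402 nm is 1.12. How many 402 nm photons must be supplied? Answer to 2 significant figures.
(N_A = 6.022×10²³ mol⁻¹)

Product: (0.00316 M)(0.109 L) = 3.444×10⁻⁴ mol.
Photons that must be absorbed: 3.444×10⁻⁴ / 0.492 = 7.000×10⁻⁴ mol.
Fraction absorbed: 1 − 10^(−1.12) = 0.9241.
Incident photons needed: 7.000×10⁻⁴ / 0.9241 = 7.575×10⁻⁴ mol.
Photon count: 7.575×10⁻⁴ × 6.022×10²³ = 4.6×10²⁰.

4.6×10²⁰ photons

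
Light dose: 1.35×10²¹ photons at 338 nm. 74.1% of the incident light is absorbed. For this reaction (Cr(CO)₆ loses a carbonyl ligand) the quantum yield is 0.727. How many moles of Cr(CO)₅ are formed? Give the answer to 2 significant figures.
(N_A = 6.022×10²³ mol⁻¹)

Moles of photons: 1.35×10²¹ / 6.022×10²³ = 0.002242 mol.
Photons absorbed: 0.741 × 0.002242 = 0.001661 mol.
Product: Φ × n_abs = 0.727 × 0.001661 = 0.001208 mol.

0.0012 mol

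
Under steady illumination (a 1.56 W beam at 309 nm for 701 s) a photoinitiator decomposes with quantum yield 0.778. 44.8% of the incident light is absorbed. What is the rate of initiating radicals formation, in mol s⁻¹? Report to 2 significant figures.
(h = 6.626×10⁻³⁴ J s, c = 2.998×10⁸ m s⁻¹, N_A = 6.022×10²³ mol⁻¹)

1.4×10⁻⁶ mol s⁻¹

Photon energy at 309 nm: hc/λ = (6.626×10⁻³⁴)(2.998×10⁸)/(309×10⁻⁹) = 6.429×10⁻¹⁹ J.
Energy delivered: (1.56 W)(701 s) = 1094 J.
Photons incident: 1094 / 6.429×10⁻¹⁹ = 1.702×10²¹, i.e. 1.702×10²¹/6.022×10²³ = 0.002826 mol.
Photons absorbed: 0.448 × 0.002826 = 0.001266 mol.
Product formed: 0.778 × 0.001266 = 9.849×10⁻⁴ mol.
Rate: 9.849×10⁻⁴ / 701 s = 1.4×10⁻⁶ mol s⁻¹.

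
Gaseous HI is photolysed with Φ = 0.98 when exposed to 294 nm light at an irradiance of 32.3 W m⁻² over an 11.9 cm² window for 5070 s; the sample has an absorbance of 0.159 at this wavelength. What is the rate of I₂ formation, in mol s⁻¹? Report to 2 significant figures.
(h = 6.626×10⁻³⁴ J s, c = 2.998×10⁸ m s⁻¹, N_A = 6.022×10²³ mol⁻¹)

2.8×10⁻⁸ mol s⁻¹

Photon energy at 294 nm: hc/λ = (6.626×10⁻³⁴)(2.998×10⁸)/(294×10⁻⁹) = 6.757×10⁻¹⁹ J.
Energy delivered: (32.3 W m⁻²)(11.9×10⁻⁴ m²)(5070 s) = 194.9 J.
Photons incident: 194.9 / 6.757×10⁻¹⁹ = 2.884×10²⁰, i.e. 2.884×10²⁰/6.022×10²³ = 4.789×10⁻⁴ mol.
Fraction absorbed: 1 − 10^(−0.159) = 0.3066.
Photons absorbed: 0.3066 × 4.789×10⁻⁴ = 1.468×10⁻⁴ mol.
Product formed: 0.98 × 1.468×10⁻⁴ = 1.439×10⁻⁴ mol.
Rate: 1.439×10⁻⁴ / 5070 s = 2.8×10⁻⁸ mol s⁻¹.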